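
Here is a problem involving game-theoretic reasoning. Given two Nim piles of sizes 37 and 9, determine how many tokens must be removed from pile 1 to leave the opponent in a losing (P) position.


Piles: 37 and 9
Current XOR: 37 XOR 9 = 44 (non-zero, so this is an N-position).
To make the XOR zero, we need to find a move that balances the piles.
For pile 1 (size 37): target = 37 XOR 44 = 9
We reduce pile 1 from 37 to 9.
Tokens removed: 37 - 9 = 28
Verification: 9 XOR 9 = 0

28


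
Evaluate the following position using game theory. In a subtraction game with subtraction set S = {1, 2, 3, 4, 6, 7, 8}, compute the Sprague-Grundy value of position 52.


The subtraction set is S = {1, 2, 3, 4, 6, 7, 8}.
G(k) = mex{ G(k - s) : s in S, s <= k }. We compute iteratively: G(0) = 0.
G(1) = mex({0}) = 1
G(2) = mex({0, 1}) = 2
G(3) = mex({0, 1, 2}) = 3
G(4) = mex({0, 1, 2, 3}) = 4
G(5) = mex({1, 2, 3, 4}) = 0
G(6) = mex({0, 2, 3, 4}) = 1
G(7) = mex({0, 1, 3, 4}) = 2
G(8) = mex({0, 1, 2, 4}) = 3
G(9) = mex({0, 1, 2, 3}) = 4
G(10) = mex({1, 2, 3, 4}) = 0
G(11) = mex({0, 2, 3, 4}) = 1
G(12) = mex({0, 1, 3, 4}) = 2
Observe that G(5)..G(12) = 0, 1, 2, 3, 4, 0, 1, 2 repeats G(0)..G(7) = 0, 1, 2, 3, 4, 0, 1, 2.
For k >= max(S) = 8, G(k) is determined by the previous 8 values G(k-8)..G(k-1); a window of 8 consecutive values has recurred shifted by 5, so by induction G(k + 5) = G(k) for all k >= 0: the sequence is periodic from the start with period 5.
One period: G(0..4) = 0, 1, 2, 3, 4.
52 mod 5 = 2, so G(52) = G(2) = 2.

2


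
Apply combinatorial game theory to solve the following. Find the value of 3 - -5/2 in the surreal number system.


x = 3, y = -5/2
Converting to common denominator: 2
x = 6/2, y = -5/2
x - y = 3 - -5/2 = 11/2

11/2


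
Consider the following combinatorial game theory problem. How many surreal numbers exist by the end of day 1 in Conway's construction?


Day 0: {|} = 0 is born. Count = 1.
Day n: the number of surreal numbers born by day n is 2^(n+1) - 1.
By day 0: 2^1 - 1 = 1
By day 1: 2^2 - 1 = 3
By day 1: 3 surreal numbers.

3


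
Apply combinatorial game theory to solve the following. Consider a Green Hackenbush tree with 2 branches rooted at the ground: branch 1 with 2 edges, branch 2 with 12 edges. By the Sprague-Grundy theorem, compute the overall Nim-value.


The tree has 2 branches from the ground vertex.
In Green Hackenbush, the Nim-value of a simple path of length k is k.
Branch 1: length 2, Nim-value = 2
Branch 2: length 12, Nim-value = 12
Total Nim-value = XOR of all branch values:
0 XOR 2 = 2
2 XOR 12 = 14
Nim-value of the tree = 14

14


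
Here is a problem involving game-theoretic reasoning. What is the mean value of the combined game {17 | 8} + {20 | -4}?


G1 = {17 | 8}, G2 = {20 | -4}
Each is a switch {a | b} with numbers a > b; its mean value is (a + b)/2, and mean value is additive over game sums: m(G1 + G2) = m(G1) + m(G2).
Mean of G1 = (17 + (8))/2 = 25/2 = 25/2
Mean of G2 = (20 + (-4))/2 = 16/2 = 8
Mean of G1 + G2 = 25/2 + 8 = 41/2

41/2


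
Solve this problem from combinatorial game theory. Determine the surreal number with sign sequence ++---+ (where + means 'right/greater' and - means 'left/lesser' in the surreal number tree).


Sign expansion: ++---+
Rule: track bounds (lo, hi), initially (-inf, +inf). On '+', the current value becomes lo and we move to the simplest number in (value, hi): value + 1 if hi = +inf, otherwise the midpoint (value + hi)/2. On '-', the current value becomes hi and we move to value - 1 if lo = -inf, otherwise the midpoint (lo + value)/2.
Start at 0.
Step 1: sign = +, move right. Bounds: (0, +inf). Value = 1
Step 2: sign = +, move right. Bounds: (1, +inf). Value = 2
Step 3: sign = -, move left. Bounds: (1, 2). Value = 3/2
Step 4: sign = -, move left. Bounds: (1, 3/2). Value = 5/4
Step 5: sign = -, move left. Bounds: (1, 5/4). Value = 9/8
Step 6: sign = +, move right. Bounds: (9/8, 5/4). Value = 19/16
The surreal number with sign expansion ++---+ is 19/16.

19/16


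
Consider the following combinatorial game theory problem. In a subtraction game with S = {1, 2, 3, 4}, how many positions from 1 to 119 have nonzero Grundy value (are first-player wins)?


Subtraction set S = {1, 2, 3, 4}, so G(n) = n mod 5.
G(n) = 0 when n is a multiple of 5.
Multiples of 5 in [1, 119]: 23
N-positions (nonzero Grundy) = 119 - 23 = 96

96


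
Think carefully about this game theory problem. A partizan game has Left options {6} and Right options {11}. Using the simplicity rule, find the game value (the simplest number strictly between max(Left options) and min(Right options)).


Left options: {6}, max = 6
Right options: {11}, min = 11
All options are numbers and max(Left) < min(Right), so by the simplicity theorem the value is the simplest (earliest-born) number strictly between 6 and 11.
Integers 7 through 10 all lie strictly between 6 and 11.
Among integers, the simplest (lowest birthday = smallest |n|; 0 is born on day 0, +-n on day n) is 7.
No non-integer in the interval can be simpler: if x is a non-integer in the interval, then floor(x) or ceil(x) also lies in the interval (the interval contains an integer), and both are proper prefixes of x's sign expansion, i.e. born earlier. So the game value is 7.
Game value = 7

7


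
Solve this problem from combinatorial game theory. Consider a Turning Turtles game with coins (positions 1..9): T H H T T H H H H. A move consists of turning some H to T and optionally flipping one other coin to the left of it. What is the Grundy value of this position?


Coins: T H H T T H H H H
Key fact: a single head at position k behaves exactly like a Nim heap of size k (turning it to T and optionally flipping a coin at j < k corresponds to moving the heap from k to j, or to 0), and heads combine as a disjunctive sum (two heads at the same place would cancel, matching j XOR j = 0). So the Nim-value is the XOR of the 1-indexed positions of the heads.
Face-up positions (1-indexed): [2, 3, 6, 7, 8, 9]
XOR 0 with 2: 0 XOR 2 = 2
XOR 2 with 3: 2 XOR 3 = 1
XOR 1 with 6: 1 XOR 6 = 7
XOR 7 with 7: 7 XOR 7 = 0
XOR 0 with 8: 0 XOR 8 = 8
XOR 8 with 9: 8 XOR 9 = 1
Nim-value = 1

1


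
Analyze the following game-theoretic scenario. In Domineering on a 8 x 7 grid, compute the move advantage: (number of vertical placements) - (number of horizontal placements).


Board is 8 x 7 (rows x cols).
Left (vertical) placements: (rows-1) * cols = 7 * 7 = 49
Right (horizontal) placements: rows * (cols-1) = 8 * 6 = 48
Advantage = Left - Right = 49 - 48 = 1

1


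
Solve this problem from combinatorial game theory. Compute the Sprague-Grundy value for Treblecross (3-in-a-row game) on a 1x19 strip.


Treblecross: place X on empty cells; 3-in-a-row wins.
Playing within two cells of an existing X lets the opponent win at once, so sensible play treats the cells i-2..i+2 around each X as dead. The player left with no safe cell loses, so this is a normal-play take-away game on strips of safe cells.
Placing X at cell i (0-indexed) of a strip of k safe cells leaves independent strips of sizes max(0, i-2) and max(0, k-i-3). Hence G(k) = mex{ G(max(0,i-2)) XOR G(max(0,k-i-3)) : 0 <= i < k }, with G(0) = 0.
G(1): splits (0,0):0^0=0 -> mex({0}) = 1
G(2): splits (0,0):0^0=0 -> mex({0}) = 1
G(3): splits (0,0):0^0=0 -> mex({0}) = 1
G(4): splits (0,1):0^1=1 (0,0):0^0=0 -> mex({0, 1}) = 2
G(5): splits (0,2):0^1=1 (0,1):0^1=1 (0,0):0^0=0 -> mex({0, 1}) = 2
G(6) = mex({1}) = 0
G(7) = mex({0, 1, 2}) = 3
G(8) = mex({0, 1, 2}) = 3
G(9) = mex({0, 2}) = 1
G(10) = mex({0, 2, 3}) = 1
G(11) = mex({0, 3}) = 1
G(12) = mex({1, 3}) = 0
G(13) = mex({0, 1, 2, 3}) = 4
G(14) = mex({0, 1, 2}) = 3
G(15) = mex({0, 1, 2}) = 3
G(16) = mex({0, 1, 2, 4}) = 3
G(17) = mex({0, 1, 3, 4}) = 2
G(18) = mex({0, 1, 3, 4}) = 2
G(19) = mex({0, 1, 3, 5}) = 2
Therefore G(19) = 2.

2


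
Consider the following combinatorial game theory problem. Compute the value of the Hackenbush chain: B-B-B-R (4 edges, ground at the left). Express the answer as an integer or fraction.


Edges (from ground): B-B-B-R
By Berlekamp's sign-expansion rule, a Blue-Red Hackenbush stalk has the value of the surreal number whose sign sequence is the edge sequence with B -> + and R -> -.
Sign sequence: +++-
Trace the sign expansion in the surreal number tree, starting from 0:
Edge 1: B (sign +) -> bounds (0, +inf), value = 1
Edge 2: B (sign +) -> bounds (1, +inf), value = 2
Edge 3: B (sign +) -> bounds (2, +inf), value = 3
Edge 4: R (sign -) -> bounds (2, 3), value = 5/2
Game value = 5/2

5/2


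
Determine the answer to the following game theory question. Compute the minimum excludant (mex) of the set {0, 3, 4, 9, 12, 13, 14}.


Set = {0, 3, 4, 9, 12, 13, 14}
0 is in the set.
1 is NOT in the set. This is the mex.
mex = 1

1


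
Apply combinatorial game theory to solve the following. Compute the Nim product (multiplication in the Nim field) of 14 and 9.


Nim multiplication is bilinear over XOR: (u XOR v) * w = (u*w) XOR (v*w).
So we split each operand into its bit components and XOR the pairwise Nim products.
14 = 2 + 4 + 8 (as XOR of powers of 2).
9 = 1 + 8 (as XOR of powers of 2).
Using the standard Nim-product table on single bits:
  2*2 = 3,   2*4 = 8,   2*8 = 12,
  4*4 = 6,   4*8 = 11,  8*8 = 13,
and  1*x = x (identity), k*l = l*k (commutative).
Pairwise Nim products:
  2 * 1 = 2
  2 * 8 = 12
  4 * 1 = 4
  4 * 8 = 11
  8 * 1 = 8
  8 * 8 = 13
XOR them: 2 XOR 12 XOR 4 XOR 11 XOR 8 XOR 13 = 4.
Result: 14 * 9 = 4 (in Nim).

4


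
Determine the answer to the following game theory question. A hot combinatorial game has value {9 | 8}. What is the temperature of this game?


The game is {9 | 8}, a switch {a | b} with numbers a > b.
Cooling {a | b} by t gives {a - t | b + t}, which stops being hot when a - t = b + t, i.e. at t = (a - b)/2. So the temperature of a switch is (a - b)/2.
Temperature = (Left option - Right option) / 2
= (9 - (8)) / 2
= 1 / 2
= 1/2

1/2


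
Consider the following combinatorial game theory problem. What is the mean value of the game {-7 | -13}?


Game = {-7 | -13}, a switch {a | b} with numbers a > b.
Its thermograph has left wall a - t and right wall b + t, which meet at t = (a - b)/2, where both equal (a + b)/2. So the mast (mean value) is at (a + b)/2.
Mean = (-7 + (-13))/2 = -20/2 = -10

-10


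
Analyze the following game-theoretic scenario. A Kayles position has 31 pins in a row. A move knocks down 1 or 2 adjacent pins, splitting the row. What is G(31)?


Kayles: a move removes 1 or 2 adjacent pins from a contiguous row.
Removing pins from a row of k leaves two independent rows (a, b) with a + b = k - 1 (one pin) or a + b = k - 2 (two pins); an end removal gives a = 0.
By Sprague-Grundy, G(k) = mex{ G(a) XOR G(b) } over all these splits. G(0) = 0.
G(1): splits (0,0):0^0=0 -> mex({0}) = 1
G(2): splits (0,1):0^1=1 (0,0):0^0=0 -> mex({0, 1}) = 2
G(3): splits (0,2):0^2=2 (1,1):1^1=0 (0,1):0^1=1 -> mex({0, 1, 2}) = 3
G(4): splits (0,3):0^3=3 (1,2):1^2=3 (0,2):0^2=2 (1,1):1^1=0 -> mex({0, 2, 3}) = 1
G(5): splits (0,4):0^1=1 (1,3):1^3=2 (2,2):2^2=0 (0,3):0^3=3 (1,2):1^2=3 -> mex({0, 1, 2, 3}) = 4
G(6) = mex({0, 1, 2, 4}) = 3
G(7) = mex({0, 1, 3, 4, 5}) = 2
G(8) = mex({0, 2, 3, 5, 6}) = 1
G(9) = mex({0, 1, 2, 3, 6, 7}) = 4
G(10) = mex({0, 1, 3, 4, 5, 7}) = 2
G(11) = mex({0, 1, 2, 3, 4, 5}) = 6
G(12) = mex({0, 1, 2, 3, 5, 6, 7}) = 4
G(13) = mex({0, 2, 3, 4, 6, 7}) = 1
G(14) = mex({0, 1, 4, 5, 6, 7}) = 2
G(15) = mex({0, 1, 2, 3, 4, 5, 6}) = 7
G(16) = mex({0, 2, 3, 5, 6, 7}) = 1
G(17) = mex({0, 1, 2, 3, 5, 6, 7}) = 4
G(18) = mex({0, 1, 2, 4, 5, 6}) = 3
G(19) = mex({0, 1, 3, 4, 5, 7}) = 2
G(20) = mex({0, 2, 3, 4, 5, 6, 7}) = 1
G(21) = mex({0, 1, 2, 3, 5, 6, 7}) = 4
G(22) = mex({0, 1, 2, 3, 4, 5, 7}) = 6
G(23) = mex({0, 1, 2, 3, 4, 5, 6}) = 7
G(24) = mex({0, 1, 2, 3, 5, 6, 7}) = 4
G(25) = mex({0, 2, 3, 4, 6, 7}) = 1
G(26) = mex({0, 1, 3, 4, 5, 6, 7}) = 2
G(27) = mex({0, 1, 2, 3, 4, 5, 6, 7}) = 8
G(28) = mex({0, 1, 2, 3, 4, 6, 7, 8}) = 5
G(29) = mex({0, 1, 2, 3, 5, 6, 7, 8, 9}) = 4
G(30) = mex({0, 1, 2, 3, 4, 5, 6, 9, 10}) = 7
G(31) = mex({0, 1, 3, 4, 5, 7, 10, 11}) = 2
Therefore G(31) = 2.

2


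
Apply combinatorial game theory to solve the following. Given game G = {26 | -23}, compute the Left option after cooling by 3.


Original game: {26 | -23} (a switch {a | b} with a > b).
Cooling by t (for t below the temperature (a - b)/2 = 49/2) taxes each move by t: {a | b} cooled by t is {a - t | b + t}.
Cooling amount: t = 3
Cooled Left option: 26 - 3 = 23
Cooled Right option: -23 + 3 = -20
Cooled game: {23 | -20}
Left option = 23

23


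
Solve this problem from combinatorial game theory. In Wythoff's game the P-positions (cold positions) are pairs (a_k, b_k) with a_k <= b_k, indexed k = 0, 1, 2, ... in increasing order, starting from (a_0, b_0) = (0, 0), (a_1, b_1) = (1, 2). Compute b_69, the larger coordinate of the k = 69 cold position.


By Wythoff's theorem, a_k = floor(k * phi) and b_k = floor(k * phi^2) = a_k + k, where phi = (1 + sqrt(5))/2 is the golden ratio.
phi = (1 + sqrt(5))/2 = 1.618034
phi^2 = phi + 1 = 2.618034
k = 69
k * phi^2 = 69 * 2.618034 = 180.644345
b_69 = floor(k * phi^2) = 180 (check: a_69 + k = 111 + 69 = 180)

180


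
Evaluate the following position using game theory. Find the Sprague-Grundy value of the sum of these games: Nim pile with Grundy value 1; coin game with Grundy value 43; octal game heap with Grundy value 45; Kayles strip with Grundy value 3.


By the Sprague-Grundy theorem, the Grundy value of a sum of games is the XOR of individual Grundy values.
Nim pile: Grundy value = 1. Running XOR: 0 XOR 1 = 1
coin game: Grundy value = 43. Running XOR: 1 XOR 43 = 42
octal game heap: Grundy value = 45. Running XOR: 42 XOR 45 = 7
Kayles strip: Grundy value = 3. Running XOR: 7 XOR 3 = 4
The combined Grundy value is 4.

4


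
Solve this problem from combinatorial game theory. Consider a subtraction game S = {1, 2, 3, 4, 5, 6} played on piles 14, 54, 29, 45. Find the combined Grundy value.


Subtraction set: {1, 2, 3, 4, 5, 6}
For this subtraction set, G(n) = n mod 7 (period = max + 1 = 7).
Pile 1 (size 14): G(14) = 14 mod 7 = 0
Pile 2 (size 54): G(54) = 54 mod 7 = 5
Pile 3 (size 29): G(29) = 29 mod 7 = 1
Pile 4 (size 45): G(45) = 45 mod 7 = 3
Total Grundy value = XOR of all: 0 XOR 5 XOR 1 XOR 3 = 7

7


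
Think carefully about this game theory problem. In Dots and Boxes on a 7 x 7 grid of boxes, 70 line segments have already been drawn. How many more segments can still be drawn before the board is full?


Grid: 7 x 7 boxes, i.e. 8 rows and 8 columns of dots.
Horizontal edges: (rows + 1) * cols = 8 * 7 = 56
Vertical edges: rows * (cols + 1) = 7 * 8 = 56
Total edges: 56 + 56 = 112
Edges drawn: 70
Remaining: 112 - 70 = 42

42


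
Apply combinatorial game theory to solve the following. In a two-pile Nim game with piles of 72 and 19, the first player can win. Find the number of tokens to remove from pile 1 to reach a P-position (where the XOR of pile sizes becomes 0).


Piles: 72 and 19
Current XOR: 72 XOR 19 = 91 (non-zero, so this is an N-position).
To make the XOR zero, we need to find a move that balances the piles.
For pile 1 (size 72): target = 72 XOR 91 = 19
We reduce pile 1 from 72 to 19.
Tokens removed: 72 - 19 = 53
Verification: 19 XOR 19 = 0

53


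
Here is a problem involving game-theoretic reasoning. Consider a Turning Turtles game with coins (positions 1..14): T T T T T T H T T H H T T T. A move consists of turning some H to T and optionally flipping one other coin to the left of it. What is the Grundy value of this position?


Coins: T T T T T T H T T H H T T T
Key fact: a single head at position k behaves exactly like a Nim heap of size k (turning it to T and optionally flipping a coin at j < k corresponds to moving the heap from k to j, or to 0), and heads combine as a disjunctive sum (two heads at the same place would cancel, matching j XOR j = 0). So the Nim-value is the XOR of the 1-indexed positions of the heads.
Face-up positions (1-indexed): [7, 10, 11]
XOR 0 with 7: 0 XOR 7 = 7
XOR 7 with 10: 7 XOR 10 = 13
XOR 13 with 11: 13 XOR 11 = 6
Nim-value = 6

6


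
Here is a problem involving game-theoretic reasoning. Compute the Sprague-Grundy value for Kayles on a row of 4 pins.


Kayles: a move removes 1 or 2 adjacent pins from a contiguous row.
Removing pins from a row of k leaves two independent rows (a, b) with a + b = k - 1 (one pin) or a + b = k - 2 (two pins); an end removal gives a = 0.
By Sprague-Grundy, G(k) = mex{ G(a) XOR G(b) } over all these splits. G(0) = 0.
G(1): splits (0,0):0^0=0 -> mex({0}) = 1
G(2): splits (0,1):0^1=1 (0,0):0^0=0 -> mex({0, 1}) = 2
G(3): splits (0,2):0^2=2 (1,1):1^1=0 (0,1):0^1=1 -> mex({0, 1, 2}) = 3
G(4): splits (0,3):0^3=3 (1,2):1^2=3 (0,2):0^2=2 (1,1):1^1=0 -> mex({0, 2, 3}) = 1
Therefore G(4) = 1.

1


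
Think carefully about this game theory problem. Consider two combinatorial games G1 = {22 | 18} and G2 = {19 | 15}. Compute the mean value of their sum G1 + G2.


G1 = {22 | 18}, G2 = {19 | 15}
Each is a switch {a | b} with numbers a > b; its mean value is (a + b)/2, and mean value is additive over game sums: m(G1 + G2) = m(G1) + m(G2).
Mean of G1 = (22 + (18))/2 = 40/2 = 20
Mean of G2 = (19 + (15))/2 = 34/2 = 17
Mean of G1 + G2 = 20 + 17 = 37

37


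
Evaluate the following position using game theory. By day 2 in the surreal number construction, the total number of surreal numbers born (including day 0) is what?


Day 0: {|} = 0 is born. Count = 1.
Day n: the number of surreal numbers born by day n is 2^(n+1) - 1.
By day 0: 2^1 - 1 = 1
By day 1: 2^2 - 1 = 3
By day 2: 2^3 - 1 = 7
By day 2: 7 surreal numbers.

7


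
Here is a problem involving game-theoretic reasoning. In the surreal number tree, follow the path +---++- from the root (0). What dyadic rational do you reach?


Sign expansion: +---++-
Rule: track bounds (lo, hi), initially (-inf, +inf). On '+', the current value becomes lo and we move to the simplest number in (value, hi): value + 1 if hi = +inf, otherwise the midpoint (value + hi)/2. On '-', the current value becomes hi and we move to value - 1 if lo = -inf, otherwise the midpoint (lo + value)/2.
Start at 0.
Step 1: sign = +, move right. Bounds: (0, +inf). Value = 1
Step 2: sign = -, move left. Bounds: (0, 1). Value = 1/2
Step 3: sign = -, move left. Bounds: (0, 1/2). Value = 1/4
Step 4: sign = -, move left. Bounds: (0, 1/4). Value = 1/8
Step 5: sign = +, move right. Bounds: (1/8, 1/4). Value = 3/16
Step 6: sign = +, move right. Bounds: (3/16, 1/4). Value = 7/32
Step 7: sign = -, move left. Bounds: (3/16, 7/32). Value = 13/64
The surreal number with sign expansion +---++- is 13/64.

13/64


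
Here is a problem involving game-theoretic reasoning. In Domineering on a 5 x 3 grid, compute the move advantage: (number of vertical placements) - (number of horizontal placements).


Board is 5 x 3 (rows x cols).
Left (vertical) placements: (rows-1) * cols = 4 * 3 = 12
Right (horizontal) placements: rows * (cols-1) = 5 * 2 = 10
Advantage = Left - Right = 12 - 10 = 2

2


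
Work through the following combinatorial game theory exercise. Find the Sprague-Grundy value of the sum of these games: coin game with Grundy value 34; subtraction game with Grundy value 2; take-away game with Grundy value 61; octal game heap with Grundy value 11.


By the Sprague-Grundy theorem, the Grundy value of a sum of games is the XOR of individual Grundy values.
coin game: Grundy value = 34. Running XOR: 0 XOR 34 = 34
subtraction game: Grundy value = 2. Running XOR: 34 XOR 2 = 32
take-away game: Grundy value = 61. Running XOR: 32 XOR 61 = 29
octal game heap: Grundy value = 11. Running XOR: 29 XOR 11 = 22
The combined Grundy value is 22.

22


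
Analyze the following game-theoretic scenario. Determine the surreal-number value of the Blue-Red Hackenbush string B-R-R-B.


Edges (from ground): B-R-R-B
By Berlekamp's sign-expansion rule, a Blue-Red Hackenbush stalk has the value of the surreal number whose sign sequence is the edge sequence with B -> + and R -> -.
Sign sequence: +--+
Trace the sign expansion in the surreal number tree, starting from 0:
Edge 1: B (sign +) -> bounds (0, +inf), value = 1
Edge 2: R (sign -) -> bounds (0, 1), value = 1/2
Edge 3: R (sign -) -> bounds (0, 1/2), value = 1/4
Edge 4: B (sign +) -> bounds (1/4, 1/2), value = 3/8
Game value = 3/8

3/8


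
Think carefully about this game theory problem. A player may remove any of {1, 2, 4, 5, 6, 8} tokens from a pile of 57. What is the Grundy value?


The subtraction set is S = {1, 2, 4, 5, 6, 8}.
G(k) = mex{ G(k - s) : s in S, s <= k }. We compute iteratively: G(0) = 0.
G(1) = mex({0}) = 1
G(2) = mex({0, 1}) = 2
G(3) = mex({1, 2}) = 0
G(4) = mex({0, 2}) = 1
G(5) = mex({0, 1}) = 2
G(6) = mex({0, 1, 2}) = 3
G(7) = mex({0, 1, 2, 3}) = 4
G(8) = mex({0, 1, 2, 3, 4}) = 5
G(9) = mex({0, 1, 2, 4, 5}) = 3
G(10) = mex({1, 2, 3, 5}) = 0
G(11) = mex({0, 2, 3, 4}) = 1
G(12) = mex({0, 1, 3, 4, 5}) = 2
G(13) = mex({1, 2, 3, 4, 5}) = 0
G(14) = mex({0, 2, 3, 5}) = 1
G(15) = mex({0, 1, 3, 4}) = 2
G(16) = mex({0, 1, 2, 5}) = 3
G(17) = mex({0, 1, 2, 3}) = 4
Observe that G(10)..G(17) = 0, 1, 2, 0, 1, 2, 3, 4 repeats G(0)..G(7) = 0, 1, 2, 0, 1, 2, 3, 4.
For k >= max(S) = 8, G(k) is determined by the previous 8 values G(k-8)..G(k-1); a window of 8 consecutive values has recurred shifted by 10, so by induction G(k + 10) = G(k) for all k >= 0: the sequence is periodic from the start with period 10.
One period: G(0..9) = 0, 1, 2, 0, 1, 2, 3, 4, 5, 3.
57 mod 10 = 7, so G(57) = G(7) = 4.

4


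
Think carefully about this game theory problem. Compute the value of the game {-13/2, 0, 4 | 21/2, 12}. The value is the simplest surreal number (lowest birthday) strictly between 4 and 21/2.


Left options: {-13/2, 0, 4}, max = 4
Right options: {21/2, 12}, min = 21/2
All options are numbers and max(Left) < min(Right), so by the simplicity theorem the value is the simplest (earliest-born) number strictly between 4 and 21/2.
Integers 5 through 10 all lie strictly between 4 and 21/2.
Among integers, the simplest (lowest birthday = smallest |n|; 0 is born on day 0, +-n on day n) is 5.
No non-integer in the interval can be simpler: if x is a non-integer in the interval, then floor(x) or ceil(x) also lies in the interval (the interval contains an integer), and both are proper prefixes of x's sign expansion, i.e. born earlier. So the game value is 5.
Game value = 5

5


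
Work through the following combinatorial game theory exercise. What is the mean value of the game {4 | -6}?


Game = {4 | -6}, a switch {a | b} with numbers a > b.
Its thermograph has left wall a - t and right wall b + t, which meet at t = (a - b)/2, where both equal (a + b)/2. So the mast (mean value) is at (a + b)/2.
Mean = (4 + (-6))/2 = -2/2 = -1

-1


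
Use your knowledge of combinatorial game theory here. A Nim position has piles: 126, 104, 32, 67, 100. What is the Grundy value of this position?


We need the XOR (exclusive or) of all pile sizes.
After XOR-ing pile 1 (size 126): 0 XOR 126 = 126
After XOR-ing pile 2 (size 104): 126 XOR 104 = 22
After XOR-ing pile 3 (size 32): 22 XOR 32 = 54
After XOR-ing pile 4 (size 67): 54 XOR 67 = 117
After XOR-ing pile 5 (size 100): 117 XOR 100 = 17
The Nim-value of this position is 17.

17


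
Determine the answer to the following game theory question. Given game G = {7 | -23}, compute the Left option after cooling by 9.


Original game: {7 | -23} (a switch {a | b} with a > b).
Cooling by t (for t below the temperature (a - b)/2 = 15) taxes each move by t: {a | b} cooled by t is {a - t | b + t}.
Cooling amount: t = 9
Cooled Left option: 7 - 9 = -2
Cooled Right option: -23 + 9 = -14
Cooled game: {-2 | -14}
Left option = -2

-2


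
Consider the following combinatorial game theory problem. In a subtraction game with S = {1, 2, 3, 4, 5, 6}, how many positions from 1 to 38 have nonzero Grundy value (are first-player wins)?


Subtraction set S = {1, 2, 3, 4, 5, 6}, so G(n) = n mod 7.
G(n) = 0 when n is a multiple of 7.
Multiples of 7 in [1, 38]: 5
N-positions (nonzero Grundy) = 38 - 5 = 33

33


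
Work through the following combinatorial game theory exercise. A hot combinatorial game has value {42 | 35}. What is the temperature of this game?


The game is {42 | 35}, a switch {a | b} with numbers a > b.
Cooling {a | b} by t gives {a - t | b + t}, which stops being hot when a - t = b + t, i.e. at t = (a - b)/2. So the temperature of a switch is (a - b)/2.
Temperature = (Left option - Right option) / 2
= (42 - (35)) / 2
= 7 / 2
= 7/2

7/2


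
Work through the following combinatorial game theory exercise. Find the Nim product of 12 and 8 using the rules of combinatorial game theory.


Nim multiplication is bilinear over XOR: (u XOR v) * w = (u*w) XOR (v*w).
So we split each operand into its bit components and XOR the pairwise Nim products.
12 = 4 + 8 (as XOR of powers of 2).
8 = 8 (as XOR of powers of 2).
Using the standard Nim-product table on single bits:
  2*2 = 3,   2*4 = 8,   2*8 = 12,
  4*4 = 6,   4*8 = 11,  8*8 = 13,
and  1*x = x (identity), k*l = l*k (commutative).
Pairwise Nim products:
  4 * 8 = 11
  8 * 8 = 13
XOR them: 11 XOR 13 = 6.
Result: 12 * 8 = 6 (in Nim).

6


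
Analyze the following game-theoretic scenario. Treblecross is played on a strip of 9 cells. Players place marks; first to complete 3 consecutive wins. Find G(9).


Treblecross: place X on empty cells; 3-in-a-row wins.
Playing within two cells of an existing X lets the opponent win at once, so sensible play treats the cells i-2..i+2 around each X as dead. The player left with no safe cell loses, so this is a normal-play take-away game on strips of safe cells.
Placing X at cell i (0-indexed) of a strip of k safe cells leaves independent strips of sizes max(0, i-2) and max(0, k-i-3). Hence G(k) = mex{ G(max(0,i-2)) XOR G(max(0,k-i-3)) : 0 <= i < k }, with G(0) = 0.
G(1): splits (0,0):0^0=0 -> mex({0}) = 1
G(2): splits (0,0):0^0=0 -> mex({0}) = 1
G(3): splits (0,0):0^0=0 -> mex({0}) = 1
G(4): splits (0,1):0^1=1 (0,0):0^0=0 -> mex({0, 1}) = 2
G(5): splits (0,2):0^1=1 (0,1):0^1=1 (0,0):0^0=0 -> mex({0, 1}) = 2
G(6) = mex({1}) = 0
G(7) = mex({0, 1, 2}) = 3
G(8) = mex({0, 1, 2}) = 3
G(9) = mex({0, 2}) = 1
Therefore G(9) = 1.

1


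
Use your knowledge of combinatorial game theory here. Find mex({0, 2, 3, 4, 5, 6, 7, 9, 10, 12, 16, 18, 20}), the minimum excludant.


Set = {0, 2, 3, 4, 5, 6, 7, 9, 10, 12, 16, 18, 20}
0 is in the set.
1 is NOT in the set. This is the mex.
mex = 1

1


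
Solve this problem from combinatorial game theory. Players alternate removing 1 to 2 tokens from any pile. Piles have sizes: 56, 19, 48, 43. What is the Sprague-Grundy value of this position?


Subtraction set: {1, 2}
For this subtraction set, G(n) = n mod 3 (period = max + 1 = 3).
Pile 1 (size 56): G(56) = 56 mod 3 = 2
Pile 2 (size 19): G(19) = 19 mod 3 = 1
Pile 3 (size 48): G(48) = 48 mod 3 = 0
Pile 4 (size 43): G(43) = 43 mod 3 = 1
Total Grundy value = XOR of all: 2 XOR 1 XOR 0 XOR 1 = 2

2


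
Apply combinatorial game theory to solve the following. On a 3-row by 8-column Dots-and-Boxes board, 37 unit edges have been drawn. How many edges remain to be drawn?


Grid: 3 x 8 boxes, i.e. 4 rows and 9 columns of dots.
Horizontal edges: (rows + 1) * cols = 4 * 8 = 32
Vertical edges: rows * (cols + 1) = 3 * 9 = 27
Total edges: 32 + 27 = 59
Edges drawn: 37
Remaining: 59 - 37 = 22

22


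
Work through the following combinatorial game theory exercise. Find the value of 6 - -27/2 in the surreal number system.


x = 6, y = -27/2
Converting to common denominator: 2
x = 12/2, y = -27/2
x - y = 6 - -27/2 = 39/2

39/2


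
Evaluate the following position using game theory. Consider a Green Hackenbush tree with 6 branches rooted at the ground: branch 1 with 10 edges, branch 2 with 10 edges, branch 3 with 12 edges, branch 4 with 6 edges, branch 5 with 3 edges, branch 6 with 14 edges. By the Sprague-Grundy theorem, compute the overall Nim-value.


The tree has 6 branches from the ground vertex.
In Green Hackenbush, the Nim-value of a simple path of length k is k.
Branch 1: length 10, Nim-value = 10
Branch 2: length 10, Nim-value = 10
Branch 3: length 12, Nim-value = 12
Branch 4: length 6, Nim-value = 6
Branch 5: length 3, Nim-value = 3
Branch 6: length 14, Nim-value = 14
Total Nim-value = XOR of all branch values:
0 XOR 10 = 10
10 XOR 10 = 0
0 XOR 12 = 12
12 XOR 6 = 10
10 XOR 3 = 9
9 XOR 14 = 7
Nim-value of the tree = 7

7


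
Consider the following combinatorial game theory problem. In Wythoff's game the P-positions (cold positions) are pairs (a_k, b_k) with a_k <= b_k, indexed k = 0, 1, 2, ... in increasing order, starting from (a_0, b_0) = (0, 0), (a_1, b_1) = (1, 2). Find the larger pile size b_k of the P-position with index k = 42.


By Wythoff's theorem, a_k = floor(k * phi) and b_k = floor(k * phi^2) = a_k + k, where phi = (1 + sqrt(5))/2 is the golden ratio.
phi = (1 + sqrt(5))/2 = 1.618034
phi^2 = phi + 1 = 2.618034
k = 42
k * phi^2 = 42 * 2.618034 = 109.957428
b_42 = floor(k * phi^2) = 109 (check: a_42 + k = 67 + 42 = 109)

109


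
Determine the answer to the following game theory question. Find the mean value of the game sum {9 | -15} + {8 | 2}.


G1 = {9 | -15}, G2 = {8 | 2}
Each is a switch {a | b} with numbers a > b; its mean value is (a + b)/2, and mean value is additive over game sums: m(G1 + G2) = m(G1) + m(G2).
Mean of G1 = (9 + (-15))/2 = -6/2 = -3
Mean of G2 = (8 + (2))/2 = 10/2 = 5
Mean of G1 + G2 = -3 + 5 = 2

2


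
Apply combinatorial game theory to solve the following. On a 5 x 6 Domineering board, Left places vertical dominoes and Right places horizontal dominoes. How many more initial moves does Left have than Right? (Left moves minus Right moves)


Board is 5 x 6 (rows x cols).
Left (vertical) placements: (rows-1) * cols = 4 * 6 = 24
Right (horizontal) placements: rows * (cols-1) = 5 * 5 = 25
Advantage = Left - Right = 24 - 25 = -1

-1


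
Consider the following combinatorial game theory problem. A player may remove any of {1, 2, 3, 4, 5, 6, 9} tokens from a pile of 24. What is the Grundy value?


The subtraction set is S = {1, 2, 3, 4, 5, 6, 9}.
G(k) = mex{ G(k - s) : s in S, s <= k }. We compute iteratively: G(0) = 0.
G(1) = mex({0}) = 1
G(2) = mex({0, 1}) = 2
G(3) = mex({0, 1, 2}) = 3
G(4) = mex({0, 1, 2, 3}) = 4
G(5) = mex({0, 1, 2, 3, 4}) = 5
G(6) = mex({0, 1, 2, 3, 4, 5}) = 6
G(7) = mex({1, 2, 3, 4, 5, 6}) = 0
G(8) = mex({0, 2, 3, 4, 5, 6}) = 1
G(9) = mex({0, 1, 3, 4, 5, 6}) = 2
G(10) = mex({0, 1, 2, 4, 5, 6}) = 3
G(11) = mex({0, 1, 2, 3, 5, 6}) = 4
G(12) = mex({0, 1, 2, 3, 4, 6}) = 5
G(13) = mex({0, 1, 2, 3, 4, 5}) = 6
G(14) = mex({1, 2, 3, 4, 5, 6}) = 0
G(15) = mex({0, 2, 3, 4, 5, 6}) = 1
Observe that G(7)..G(15) = 0, 1, 2, 3, 4, 5, 6, 0, 1 repeats G(0)..G(8) = 0, 1, 2, 3, 4, 5, 6, 0, 1.
For k >= max(S) = 9, G(k) is determined by the previous 9 values G(k-9)..G(k-1); a window of 9 consecutive values has recurred shifted by 7, so by induction G(k + 7) = G(k) for all k >= 0: the sequence is periodic from the start with period 7.
One period: G(0..6) = 0, 1, 2, 3, 4, 5, 6.
24 mod 7 = 3, so G(24) = G(3) = 3.

3


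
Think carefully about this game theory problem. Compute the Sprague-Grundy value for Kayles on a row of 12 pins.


Kayles: a move removes 1 or 2 adjacent pins from a contiguous row.
Removing pins from a row of k leaves two independent rows (a, b) with a + b = k - 1 (one pin) or a + b = k - 2 (two pins); an end removal gives a = 0.
By Sprague-Grundy, G(k) = mex{ G(a) XOR G(b) } over all these splits. G(0) = 0.
G(1): splits (0,0):0^0=0 -> mex({0}) = 1
G(2): splits (0,1):0^1=1 (0,0):0^0=0 -> mex({0, 1}) = 2
G(3): splits (0,2):0^2=2 (1,1):1^1=0 (0,1):0^1=1 -> mex({0, 1, 2}) = 3
G(4): splits (0,3):0^3=3 (1,2):1^2=3 (0,2):0^2=2 (1,1):1^1=0 -> mex({0, 2, 3}) = 1
G(5): splits (0,4):0^1=1 (1,3):1^3=2 (2,2):2^2=0 (0,3):0^3=3 (1,2):1^2=3 -> mex({0, 1, 2, 3}) = 4
G(6) = mex({0, 1, 2, 4}) = 3
G(7) = mex({0, 1, 3, 4, 5}) = 2
G(8) = mex({0, 2, 3, 5, 6}) = 1
G(9) = mex({0, 1, 2, 3, 6, 7}) = 4
G(10) = mex({0, 1, 3, 4, 5, 7}) = 2
G(11) = mex({0, 1, 2, 3, 4, 5}) = 6
G(12) = mex({0, 1, 2, 3, 5, 6, 7}) = 4
Therefore G(12) = 4.

4


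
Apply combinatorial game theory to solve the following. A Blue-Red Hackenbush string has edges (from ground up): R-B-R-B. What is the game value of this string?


Edges (from ground): R-B-R-B
By Berlekamp's sign-expansion rule, a Blue-Red Hackenbush stalk has the value of the surreal number whose sign sequence is the edge sequence with B -> + and R -> -.
Sign sequence: -+-+
Trace the sign expansion in the surreal number tree, starting from 0:
Edge 1: R (sign -) -> bounds (-inf, 0), value = -1
Edge 2: B (sign +) -> bounds (-1, 0), value = -1/2
Edge 3: R (sign -) -> bounds (-1, -1/2), value = -3/4
Edge 4: B (sign +) -> bounds (-3/4, -1/2), value = -5/8
Game value = -5/8

-5/8


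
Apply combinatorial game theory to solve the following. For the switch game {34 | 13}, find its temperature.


The game is {34 | 13}, a switch {a | b} with numbers a > b.
Cooling {a | b} by t gives {a - t | b + t}, which stops being hot when a - t = b + t, i.e. at t = (a - b)/2. So the temperature of a switch is (a - b)/2.
Temperature = (Left option - Right option) / 2
= (34 - (13)) / 2
= 21 / 2
= 21/2

21/2


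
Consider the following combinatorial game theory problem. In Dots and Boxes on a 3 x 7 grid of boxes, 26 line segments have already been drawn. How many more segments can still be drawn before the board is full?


Grid: 3 x 7 boxes, i.e. 4 rows and 8 columns of dots.
Horizontal edges: (rows + 1) * cols = 4 * 7 = 28
Vertical edges: rows * (cols + 1) = 3 * 8 = 24
Total edges: 28 + 24 = 52
Edges drawn: 26
Remaining: 52 - 26 = 26

26


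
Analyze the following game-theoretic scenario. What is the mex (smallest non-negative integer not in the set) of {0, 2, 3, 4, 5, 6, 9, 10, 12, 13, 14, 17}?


Set = {0, 2, 3, 4, 5, 6, 9, 10, 12, 13, 14, 17}
0 is in the set.
1 is NOT in the set. This is the mex.
mex = 1

1


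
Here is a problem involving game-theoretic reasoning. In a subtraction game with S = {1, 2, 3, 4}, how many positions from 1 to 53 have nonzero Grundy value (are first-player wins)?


Subtraction set S = {1, 2, 3, 4}, so G(n) = n mod 5.
G(n) = 0 when n is a multiple of 5.
Multiples of 5 in [1, 53]: 10
N-positions (nonzero Grundy) = 53 - 10 = 43

43


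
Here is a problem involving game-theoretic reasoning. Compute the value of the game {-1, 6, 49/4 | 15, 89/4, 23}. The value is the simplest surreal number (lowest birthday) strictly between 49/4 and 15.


Left options: {-1, 6, 49/4}, max = 49/4
Right options: {15, 89/4, 23}, min = 15
All options are numbers and max(Left) < min(Right), so by the simplicity theorem the value is the simplest (earliest-born) number strictly between 49/4 and 15.
Integers 13 through 14 all lie strictly between 49/4 and 15.
Among integers, the simplest (lowest birthday = smallest |n|; 0 is born on day 0, +-n on day n) is 13.
No non-integer in the interval can be simpler: if x is a non-integer in the interval, then floor(x) or ceil(x) also lies in the interval (the interval contains an integer), and both are proper prefixes of x's sign expansion, i.e. born earlier. So the game value is 13.
Game value = 13

13


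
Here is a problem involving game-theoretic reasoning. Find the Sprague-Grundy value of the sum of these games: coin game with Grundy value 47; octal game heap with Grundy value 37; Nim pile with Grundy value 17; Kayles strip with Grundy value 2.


By the Sprague-Grundy theorem, the Grundy value of a sum of games is the XOR of individual Grundy values.
coin game: Grundy value = 47. Running XOR: 0 XOR 47 = 47
octal game heap: Grundy value = 37. Running XOR: 47 XOR 37 = 10
Nim pile: Grundy value = 17. Running XOR: 10 XOR 17 = 27
Kayles strip: Grundy value = 2. Running XOR: 27 XOR 2 = 25
The combined Grundy value is 25.

25


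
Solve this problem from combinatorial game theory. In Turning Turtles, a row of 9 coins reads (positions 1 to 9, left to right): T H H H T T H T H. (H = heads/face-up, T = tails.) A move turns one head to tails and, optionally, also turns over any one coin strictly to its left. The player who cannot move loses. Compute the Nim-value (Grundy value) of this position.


Coins: T H H H T T H T H
Key fact: a single head at position k behaves exactly like a Nim heap of size k (turning it to T and optionally flipping a coin at j < k corresponds to moving the heap from k to j, or to 0), and heads combine as a disjunctive sum (two heads at the same place would cancel, matching j XOR j = 0). So the Nim-value is the XOR of the 1-indexed positions of the heads.
Face-up positions (1-indexed): [2, 3, 4, 7, 9]
XOR 0 with 2: 0 XOR 2 = 2
XOR 2 with 3: 2 XOR 3 = 1
XOR 1 with 4: 1 XOR 4 = 5
XOR 5 with 7: 5 XOR 7 = 2
XOR 2 with 9: 2 XOR 9 = 11
Nim-value = 11

11


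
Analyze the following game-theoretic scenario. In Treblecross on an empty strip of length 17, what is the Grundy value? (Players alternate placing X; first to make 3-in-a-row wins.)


Treblecross: place X on empty cells; 3-in-a-row wins.
Playing within two cells of an existing X lets the opponent win at once, so sensible play treats the cells i-2..i+2 around each X as dead. The player left with no safe cell loses, so this is a normal-play take-away game on strips of safe cells.
Placing X at cell i (0-indexed) of a strip of k safe cells leaves independent strips of sizes max(0, i-2) and max(0, k-i-3). Hence G(k) = mex{ G(max(0,i-2)) XOR G(max(0,k-i-3)) : 0 <= i < k }, with G(0) = 0.
G(1): splits (0,0):0^0=0 -> mex({0}) = 1
G(2): splits (0,0):0^0=0 -> mex({0}) = 1
G(3): splits (0,0):0^0=0 -> mex({0}) = 1
G(4): splits (0,1):0^1=1 (0,0):0^0=0 -> mex({0, 1}) = 2
G(5): splits (0,2):0^1=1 (0,1):0^1=1 (0,0):0^0=0 -> mex({0, 1}) = 2
G(6) = mex({1}) = 0
G(7) = mex({0, 1, 2}) = 3
G(8) = mex({0, 1, 2}) = 3
G(9) = mex({0, 2}) = 1
G(10) = mex({0, 2, 3}) = 1
G(11) = mex({0, 3}) = 1
G(12) = mex({1, 3}) = 0
G(13) = mex({0, 1, 2, 3}) = 4
G(14) = mex({0, 1, 2}) = 3
G(15) = mex({0, 1, 2}) = 3
G(16) = mex({0, 1, 2, 4}) = 3
G(17) = mex({0, 1, 3, 4}) = 2
Therefore G(17) = 2.

2


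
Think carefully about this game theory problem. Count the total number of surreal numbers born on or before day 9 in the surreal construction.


Day 0: {|} = 0 is born. Count = 1.
Day n: the number of surreal numbers born by day n is 2^(n+1) - 1.
By day 0: 2^1 - 1 = 1
By day 1: 2^2 - 1 = 3
By day 2: 2^3 - 1 = 7
By day 3: 2^4 - 1 = 15
By day 4: 2^5 - 1 = 31
By day 5: 2^6 - 1 = 63
By day 6: 2^7 - 1 = 127
By day 7: 2^8 - 1 = 255
By day 8: 2^9 - 1 = 511
By day 9: 2^10 - 1 = 1023
By day 9: 1023 surreal numbers.

1023


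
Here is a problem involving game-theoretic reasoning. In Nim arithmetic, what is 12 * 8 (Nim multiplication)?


Nim multiplication is bilinear over XOR: (u XOR v) * w = (u*w) XOR (v*w).
So we split each operand into its bit components and XOR the pairwise Nim products.
12 = 4 + 8 (as XOR of powers of 2).
8 = 8 (as XOR of powers of 2).
Using the standard Nim-product table on single bits:
  2*2 = 3,   2*4 = 8,   2*8 = 12,
  4*4 = 6,   4*8 = 11,  8*8 = 13,
and  1*x = x (identity), k*l = l*k (commutative).
Pairwise Nim products:
  4 * 8 = 11
  8 * 8 = 13
XOR them: 11 XOR 13 = 6.
Result: 12 * 8 = 6 (in Nim).

6


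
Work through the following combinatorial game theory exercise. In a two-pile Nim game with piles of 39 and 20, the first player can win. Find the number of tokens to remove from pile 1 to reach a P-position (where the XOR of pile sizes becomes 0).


Piles: 39 and 20
Current XOR: 39 XOR 20 = 51 (non-zero, so this is an N-position).
To make the XOR zero, we need to find a move that balances the piles.
For pile 1 (size 39): target = 39 XOR 51 = 20
We reduce pile 1 from 39 to 20.
Tokens removed: 39 - 20 = 19
Verification: 20 XOR 20 = 0

19


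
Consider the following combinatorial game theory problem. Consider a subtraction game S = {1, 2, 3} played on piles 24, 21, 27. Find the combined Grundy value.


Subtraction set: {1, 2, 3}
For this subtraction set, G(n) = n mod 4 (period = max + 1 = 4).
Pile 1 (size 24): G(24) = 24 mod 4 = 0
Pile 2 (size 21): G(21) = 21 mod 4 = 1
Pile 3 (size 27): G(27) = 27 mod 4 = 3
Total Grundy value = XOR of all: 0 XOR 1 XOR 3 = 2

2
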